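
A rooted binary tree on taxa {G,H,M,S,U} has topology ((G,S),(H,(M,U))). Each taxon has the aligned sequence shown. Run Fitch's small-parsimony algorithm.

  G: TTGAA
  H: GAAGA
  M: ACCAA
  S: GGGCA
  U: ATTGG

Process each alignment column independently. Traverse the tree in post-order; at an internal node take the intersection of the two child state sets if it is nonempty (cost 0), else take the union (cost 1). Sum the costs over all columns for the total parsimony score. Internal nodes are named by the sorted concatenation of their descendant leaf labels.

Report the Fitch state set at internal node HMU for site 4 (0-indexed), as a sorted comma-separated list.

site 0, node GS: G={T} ∪ S={G} → {G,T} (+1)
site 0, node MU: M={A} ∩ U={A} → {A} (+0)
site 0, node HMU: H={G} ∪ MU={A} → {A,G} (+1)
site 0, node GHMSU: GS={G,T} ∩ HMU={A,G} → {G} (+0)
site 1, node GS: G={T} ∪ S={G} → {G,T} (+1)
site 1, node MU: M={C} ∪ U={T} → {C,T} (+1)
site 1, node HMU: H={A} ∪ MU={C,T} → {A,C,T} (+1)
site 1, node GHMSU: GS={G,T} ∩ HMU={A,C,T} → {T} (+0)
site 2, node GS: G={G} ∩ S={G} → {G} (+0)
site 2, node MU: M={C} ∪ U={T} → {C,T} (+1)
site 2, node HMU: H={A} ∪ MU={C,T} → {A,C,T} (+1)
site 2, node GHMSU: GS={G} ∪ HMU={A,C,T} → {A,C,G,T} (+1)
site 3, node GS: G={A} ∪ S={C} → {A,C} (+1)
site 3, node MU: M={A} ∪ U={G} → {A,G} (+1)
site 3, node HMU: H={G} ∩ MU={A,G} → {G} (+0)
site 3, node GHMSU: GS={A,C} ∪ HMU={G} → {A,C,G} (+1)
site 4, node GS: G={A} ∩ S={A} → {A} (+0)
site 4, node MU: M={A} ∪ U={G} → {A,G} (+1)
site 4, node HMU: H={A} ∩ MU={A,G} → {A} (+0)
site 4, node GHMSU: GS={A} ∩ HMU={A} → {A} (+0)
per-site changes: [2, 3, 3, 3, 1]; total = 12

A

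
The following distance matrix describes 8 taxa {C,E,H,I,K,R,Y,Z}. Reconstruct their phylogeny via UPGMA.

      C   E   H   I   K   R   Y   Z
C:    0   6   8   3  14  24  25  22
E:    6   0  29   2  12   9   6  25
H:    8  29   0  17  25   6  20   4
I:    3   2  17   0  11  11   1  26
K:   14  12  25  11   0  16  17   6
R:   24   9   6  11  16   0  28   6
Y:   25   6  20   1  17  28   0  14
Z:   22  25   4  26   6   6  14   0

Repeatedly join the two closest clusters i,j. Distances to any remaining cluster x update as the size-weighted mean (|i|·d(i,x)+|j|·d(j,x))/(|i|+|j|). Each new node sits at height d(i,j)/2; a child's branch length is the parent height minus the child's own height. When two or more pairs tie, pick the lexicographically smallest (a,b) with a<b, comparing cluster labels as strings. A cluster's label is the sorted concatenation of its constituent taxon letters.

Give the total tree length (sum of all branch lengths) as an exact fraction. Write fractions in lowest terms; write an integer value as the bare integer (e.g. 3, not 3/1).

1. join I+Y (d=1) ⇒ IY; edges |I|=1/2, |Y|=1/2
  updated: d(C,IY)=14, d(E,IY)=4, d(H,IY)=37/2, d(IY,K)=14, d(IY,R)=39/2, d(IY,Z)=20
2. join E+IY (d=4) ⇒ EIY; edges |E|=2, |IY|=3/2
  updated: d(C,EIY)=34/3, d(EIY,H)=22, d(EIY,K)=40/3, d(EIY,R)=16, d(EIY,Z)=65/3
3. join H+Z (d=4) ⇒ HZ; edges |H|=2, |Z|=2
  updated: d(C,HZ)=15, d(EIY,HZ)=131/6, d(HZ,K)=31/2, d(HZ,R)=6
4. join HZ+R (d=6) ⇒ HRZ; edges |HZ|=1, |R|=3
  updated: d(C,HRZ)=18, d(EIY,HRZ)=179/9, d(HRZ,K)=47/3
5. join C+EIY (d=34/3) ⇒ CEIY; edges |C|=17/3, |EIY|=11/3
  updated: d(CEIY,HRZ)=233/12, d(CEIY,K)=27/2
6. join CEIY+K (d=27/2) ⇒ CEIKY; edges |CEIY|=13/12, |K|=27/4
  updated: d(CEIKY,HRZ)=56/3
7. join CEIKY+HRZ (d=56/3) ⇒ CEHIKRYZ; edges |CEIKY|=31/12, |HRZ|=19/3
final tree: (((C:17/3,(E:2,(I:1/2,Y:1/2):3/2):11/3):13/12,K:27/4):31/12,((H:2,Z:2):1,R:3):19/3)
total length: 463/12

463/12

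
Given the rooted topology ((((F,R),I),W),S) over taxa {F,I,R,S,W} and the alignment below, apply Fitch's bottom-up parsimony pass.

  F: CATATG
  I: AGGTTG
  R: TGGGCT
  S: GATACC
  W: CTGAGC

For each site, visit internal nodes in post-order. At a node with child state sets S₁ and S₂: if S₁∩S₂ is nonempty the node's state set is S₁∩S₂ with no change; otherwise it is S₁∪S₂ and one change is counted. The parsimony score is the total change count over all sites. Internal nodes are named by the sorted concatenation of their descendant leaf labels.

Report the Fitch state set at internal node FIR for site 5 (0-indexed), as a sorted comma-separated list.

G

[col 0] FR: children F:{C}, R:{T} ∪→ {C,T}; cost 1
[col 0] FIR: children FR:{C,T}, I:{A} ∪→ {A,C,T}; cost 1
[col 0] FIRW: children FIR:{A,C,T}, W:{C} ∩→ {C}; cost 0
[col 0] FIRSW: children FIRW:{C}, S:{G} ∪→ {C,G}; cost 1
[col 1] FR: children F:{A}, R:{G} ∪→ {A,G}; cost 1
[col 1] FIR: children FR:{A,G}, I:{G} ∩→ {G}; cost 0
[col 1] FIRW: children FIR:{G}, W:{T} ∪→ {G,T}; cost 1
[col 1] FIRSW: children FIRW:{G,T}, S:{A} ∪→ {A,G,T}; cost 1
[col 2] FR: children F:{T}, R:{G} ∪→ {G,T}; cost 1
[col 2] FIR: children FR:{G,T}, I:{G} ∩→ {G}; cost 0
[col 2] FIRW: children FIR:{G}, W:{G} ∩→ {G}; cost 0
[col 2] FIRSW: children FIRW:{G}, S:{T} ∪→ {G,T}; cost 1
[col 3] FR: children F:{A}, R:{G} ∪→ {A,G}; cost 1
[col 3] FIR: children FR:{A,G}, I:{T} ∪→ {A,G,T}; cost 1
[col 3] FIRW: children FIR:{A,G,T}, W:{A} ∩→ {A}; cost 0
[col 3] FIRSW: children FIRW:{A}, S:{A} ∩→ {A}; cost 0
[col 4] FR: children F:{T}, R:{C} ∪→ {C,T}; cost 1
[col 4] FIR: children FR:{C,T}, I:{T} ∩→ {T}; cost 0
[col 4] FIRW: children FIR:{T}, W:{G} ∪→ {G,T}; cost 1
[col 4] FIRSW: children FIRW:{G,T}, S:{C} ∪→ {C,G,T}; cost 1
[col 5] FR: children F:{G}, R:{T} ∪→ {G,T}; cost 1
[col 5] FIR: children FR:{G,T}, I:{G} ∩→ {G}; cost 0
[col 5] FIRW: children FIR:{G}, W:{C} ∪→ {C,G}; cost 1
[col 5] FIRSW: children FIRW:{C,G}, S:{C} ∩→ {C}; cost 0
per-site changes: [3, 3, 2, 2, 3, 2]; total = 15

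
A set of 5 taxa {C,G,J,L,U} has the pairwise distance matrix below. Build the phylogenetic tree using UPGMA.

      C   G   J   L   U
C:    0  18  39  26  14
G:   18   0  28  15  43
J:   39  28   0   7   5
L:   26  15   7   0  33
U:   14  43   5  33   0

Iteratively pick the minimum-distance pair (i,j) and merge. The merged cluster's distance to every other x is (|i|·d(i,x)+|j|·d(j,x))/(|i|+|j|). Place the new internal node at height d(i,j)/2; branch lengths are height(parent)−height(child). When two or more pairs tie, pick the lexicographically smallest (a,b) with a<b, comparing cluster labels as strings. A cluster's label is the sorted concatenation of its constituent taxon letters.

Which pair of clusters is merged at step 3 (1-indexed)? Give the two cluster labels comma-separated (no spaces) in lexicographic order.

C,GL

1. join J+U (d=5) ⇒ JU; edges |J|=5/2, |U|=5/2
  updated: d(C,JU)=53/2, d(G,JU)=71/2, d(JU,L)=20
2. join G+L (d=15) ⇒ GL; edges |G|=15/2, |L|=15/2
  updated: d(C,GL)=22, d(GL,JU)=111/4
3. join C+GL (d=22) ⇒ CGL; edges |C|=11, |GL|=7/2
  updated: d(CGL,JU)=82/3
4. join CGL+JU (d=82/3) ⇒ CGJLU; edges |CGL|=8/3, |JU|=67/6
final tree: ((C:11,(G:15/2,L:15/2):7/2):8/3,(J:5/2,U:5/2):67/6)
total length: 145/3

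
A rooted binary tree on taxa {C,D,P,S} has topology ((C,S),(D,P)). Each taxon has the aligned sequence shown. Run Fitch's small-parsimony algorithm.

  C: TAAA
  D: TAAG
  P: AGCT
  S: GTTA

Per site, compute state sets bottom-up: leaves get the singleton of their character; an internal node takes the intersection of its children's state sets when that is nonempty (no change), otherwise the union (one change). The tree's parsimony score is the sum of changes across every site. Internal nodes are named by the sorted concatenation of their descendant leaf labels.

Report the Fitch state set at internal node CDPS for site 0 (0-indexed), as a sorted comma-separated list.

T

[col 0] CS: children C:{T}, S:{G} ∪→ {G,T}; cost 1
[col 0] DP: children D:{T}, P:{A} ∪→ {A,T}; cost 1
[col 0] CDPS: children CS:{G,T}, DP:{A,T} ∩→ {T}; cost 0
[col 1] CS: children C:{A}, S:{T} ∪→ {A,T}; cost 1
[col 1] DP: children D:{A}, P:{G} ∪→ {A,G}; cost 1
[col 1] CDPS: children CS:{A,T}, DP:{A,G} ∩→ {A}; cost 0
[col 2] CS: children C:{A}, S:{T} ∪→ {A,T}; cost 1
[col 2] DP: children D:{A}, P:{C} ∪→ {A,C}; cost 1
[col 2] CDPS: children CS:{A,T}, DP:{A,C} ∩→ {A}; cost 0
[col 3] CS: children C:{A}, S:{A} ∩→ {A}; cost 0
[col 3] DP: children D:{G}, P:{T} ∪→ {G,T}; cost 1
[col 3] CDPS: children CS:{A}, DP:{G,T} ∪→ {A,G,T}; cost 1
per-site changes: [2, 2, 2, 2]; total = 8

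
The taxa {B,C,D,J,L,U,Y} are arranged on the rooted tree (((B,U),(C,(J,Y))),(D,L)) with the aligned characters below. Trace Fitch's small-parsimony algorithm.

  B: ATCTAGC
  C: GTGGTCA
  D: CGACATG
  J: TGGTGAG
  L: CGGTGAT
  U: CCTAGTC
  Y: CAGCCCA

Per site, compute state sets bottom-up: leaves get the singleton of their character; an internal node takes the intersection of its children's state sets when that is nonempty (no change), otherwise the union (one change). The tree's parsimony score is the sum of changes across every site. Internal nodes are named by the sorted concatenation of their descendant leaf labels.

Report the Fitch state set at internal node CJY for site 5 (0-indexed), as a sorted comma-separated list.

BU@0: {A} ∪ {C} = {A,C} (union, +1)
JY@0: {T} ∪ {C} = {C,T} (union, +1)
CJY@0: {G} ∪ {C,T} = {C,G,T} (union, +1)
BCJUY@0: {A,C} ∩ {C,G,T} = {C} (intersection, +0)
DL@0: {C} ∩ {C} = {C} (intersection, +0)
BCDJLUY@0: {C} ∩ {C} = {C} (intersection, +0)
BU@1: {T} ∪ {C} = {C,T} (union, +1)
JY@1: {G} ∪ {A} = {A,G} (union, +1)
CJY@1: {T} ∪ {A,G} = {A,G,T} (union, +1)
BCJUY@1: {C,T} ∩ {A,G,T} = {T} (intersection, +0)
DL@1: {G} ∩ {G} = {G} (intersection, +0)
BCDJLUY@1: {T} ∪ {G} = {G,T} (union, +1)
BU@2: {C} ∪ {T} = {C,T} (union, +1)
JY@2: {G} ∩ {G} = {G} (intersection, +0)
CJY@2: {G} ∩ {G} = {G} (intersection, +0)
BCJUY@2: {C,T} ∪ {G} = {C,G,T} (union, +1)
DL@2: {A} ∪ {G} = {A,G} (union, +1)
BCDJLUY@2: {C,G,T} ∩ {A,G} = {G} (intersection, +0)
BU@3: {T} ∪ {A} = {A,T} (union, +1)
JY@3: {T} ∪ {C} = {C,T} (union, +1)
CJY@3: {G} ∪ {C,T} = {C,G,T} (union, +1)
BCJUY@3: {A,T} ∩ {C,G,T} = {T} (intersection, +0)
DL@3: {C} ∪ {T} = {C,T} (union, +1)
BCDJLUY@3: {T} ∩ {C,T} = {T} (intersection, +0)
BU@4: {A} ∪ {G} = {A,G} (union, +1)
JY@4: {G} ∪ {C} = {C,G} (union, +1)
CJY@4: {T} ∪ {C,G} = {C,G,T} (union, +1)
BCJUY@4: {A,G} ∩ {C,G,T} = {G} (intersection, +0)
DL@4: {A} ∪ {G} = {A,G} (union, +1)
BCDJLUY@4: {G} ∩ {A,G} = {G} (intersection, +0)
BU@5: {G} ∪ {T} = {G,T} (union, +1)
JY@5: {A} ∪ {C} = {A,C} (union, +1)
CJY@5: {C} ∩ {A,C} = {C} (intersection, +0)
BCJUY@5: {G,T} ∪ {C} = {C,G,T} (union, +1)
DL@5: {T} ∪ {A} = {A,T} (union, +1)
BCDJLUY@5: {C,G,T} ∩ {A,T} = {T} (intersection, +0)
BU@6: {C} ∩ {C} = {C} (intersection, +0)
JY@6: {G} ∪ {A} = {A,G} (union, +1)
CJY@6: {A} ∩ {A,G} = {A} (intersection, +0)
BCJUY@6: {C} ∪ {A} = {A,C} (union, +1)
DL@6: {G} ∪ {T} = {G,T} (union, +1)
BCDJLUY@6: {A,C} ∪ {G,T} = {A,C,G,T} (union, +1)
per-site changes: [3, 4, 3, 4, 4, 4, 4]; total = 26

C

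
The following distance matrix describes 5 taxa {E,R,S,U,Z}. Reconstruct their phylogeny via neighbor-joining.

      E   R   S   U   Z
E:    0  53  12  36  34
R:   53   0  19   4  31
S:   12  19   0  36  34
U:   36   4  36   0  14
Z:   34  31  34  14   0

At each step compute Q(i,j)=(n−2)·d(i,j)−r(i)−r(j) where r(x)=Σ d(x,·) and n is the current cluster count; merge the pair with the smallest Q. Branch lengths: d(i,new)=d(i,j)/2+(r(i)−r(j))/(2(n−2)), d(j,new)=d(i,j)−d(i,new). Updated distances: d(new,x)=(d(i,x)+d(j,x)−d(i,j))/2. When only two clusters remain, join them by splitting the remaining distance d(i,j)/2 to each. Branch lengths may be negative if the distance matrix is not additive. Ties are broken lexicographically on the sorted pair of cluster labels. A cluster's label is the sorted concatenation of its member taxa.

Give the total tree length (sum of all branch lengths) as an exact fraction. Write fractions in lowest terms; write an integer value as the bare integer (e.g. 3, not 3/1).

217/4

iteration 1: select E,S (d=12, Q=-200); attach at lengths (35/3, 1/3); label the merged cluster ES
  updated: d(ES,R)=30, d(ES,U)=30, d(ES,Z)=28
iteration 2: select ES,Z (d=28, Q=-105); attach at lengths (71/4, 41/4); label the merged cluster ESZ
  updated: d(ESZ,R)=33/2, d(ESZ,U)=8
iteration 3: select ESZ,R (d=33/2, Q=-57/2); attach at lengths (41/4, 25/4); label the merged cluster ERSZ
  updated: d(ERSZ,U)=-9/4
iteration 4: select ERSZ,U (d=-9/4); attach at lengths (-9/8, -9/8); label the merged cluster ERSUZ
final tree: ((((E:35/3,S:1/3):71/4,Z:41/4):41/4,R:25/4):-9/8,U:-9/8)
total length: 217/4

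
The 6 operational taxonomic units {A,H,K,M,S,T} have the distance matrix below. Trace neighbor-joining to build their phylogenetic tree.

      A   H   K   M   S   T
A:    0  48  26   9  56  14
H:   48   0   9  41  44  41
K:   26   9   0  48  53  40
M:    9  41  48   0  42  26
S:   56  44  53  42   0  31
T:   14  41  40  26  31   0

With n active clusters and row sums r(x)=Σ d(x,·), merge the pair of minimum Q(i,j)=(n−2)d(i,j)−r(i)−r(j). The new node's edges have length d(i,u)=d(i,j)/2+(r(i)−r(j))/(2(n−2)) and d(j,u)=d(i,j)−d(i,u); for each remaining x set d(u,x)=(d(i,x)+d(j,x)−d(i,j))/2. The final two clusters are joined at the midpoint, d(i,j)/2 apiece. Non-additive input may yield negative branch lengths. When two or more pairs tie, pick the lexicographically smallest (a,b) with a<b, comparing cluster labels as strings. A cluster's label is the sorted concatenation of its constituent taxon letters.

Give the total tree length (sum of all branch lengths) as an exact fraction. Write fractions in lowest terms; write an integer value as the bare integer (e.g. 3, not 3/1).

step 1: merge (H,K) at d=9, Q=-323; branch lengths H→43/8, K→29/8; new cluster HK
  updated: d(A,HK)=65/2, d(HK,M)=40, d(HK,S)=44, d(HK,T)=36
step 2: merge (A,M) at d=9, Q=-403/2; branch lengths A→43/12, M→65/12; new cluster AM
  updated: d(AM,HK)=127/4, d(AM,S)=89/2, d(AM,T)=31/2
step 3: merge (AM,T) at d=31/2, Q=-573/4; branch lengths AM→161/16, T→87/16; new cluster AMT
  updated: d(AMT,HK)=209/8, d(AMT,S)=30
step 4: merge (AMT,HK) at d=209/8, Q=-801/8; branch lengths AMT→97/16, HK→321/16; new cluster AHKMT
  updated: d(AHKMT,S)=383/16
step 5: merge (AHKMT,S) at d=383/16; branch lengths AHKMT→383/32, S→383/32; new cluster AHKMST
final tree: ((((A:43/12,M:65/12):161/16,T:87/16):97/16,(H:43/8,K:29/8):321/16):383/32,S:383/32)
total length: 1337/16

1337/16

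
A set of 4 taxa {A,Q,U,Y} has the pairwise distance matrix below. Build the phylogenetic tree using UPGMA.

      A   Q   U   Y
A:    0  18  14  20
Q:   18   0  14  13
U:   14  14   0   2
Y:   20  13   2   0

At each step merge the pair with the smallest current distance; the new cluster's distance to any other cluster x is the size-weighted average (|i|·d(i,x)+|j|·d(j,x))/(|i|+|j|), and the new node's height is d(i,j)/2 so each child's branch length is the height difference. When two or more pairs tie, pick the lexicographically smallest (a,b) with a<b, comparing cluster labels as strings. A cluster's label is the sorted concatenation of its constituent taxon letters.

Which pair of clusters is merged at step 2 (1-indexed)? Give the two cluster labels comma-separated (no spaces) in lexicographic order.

1. join U+Y (d=2) ⇒ UY; edges |U|=1, |Y|=1
  updated: d(A,UY)=17, d(Q,UY)=27/2
2. join Q+UY (d=27/2) ⇒ QUY; edges |Q|=27/4, |UY|=23/4
  updated: d(A,QUY)=52/3
3. join A+QUY (d=52/3) ⇒ AQUY; edges |A|=26/3, |QUY|=23/12
final tree: (A:26/3,(Q:27/4,(U:1,Y:1):23/4):23/12)
total length: 301/12

Q,UY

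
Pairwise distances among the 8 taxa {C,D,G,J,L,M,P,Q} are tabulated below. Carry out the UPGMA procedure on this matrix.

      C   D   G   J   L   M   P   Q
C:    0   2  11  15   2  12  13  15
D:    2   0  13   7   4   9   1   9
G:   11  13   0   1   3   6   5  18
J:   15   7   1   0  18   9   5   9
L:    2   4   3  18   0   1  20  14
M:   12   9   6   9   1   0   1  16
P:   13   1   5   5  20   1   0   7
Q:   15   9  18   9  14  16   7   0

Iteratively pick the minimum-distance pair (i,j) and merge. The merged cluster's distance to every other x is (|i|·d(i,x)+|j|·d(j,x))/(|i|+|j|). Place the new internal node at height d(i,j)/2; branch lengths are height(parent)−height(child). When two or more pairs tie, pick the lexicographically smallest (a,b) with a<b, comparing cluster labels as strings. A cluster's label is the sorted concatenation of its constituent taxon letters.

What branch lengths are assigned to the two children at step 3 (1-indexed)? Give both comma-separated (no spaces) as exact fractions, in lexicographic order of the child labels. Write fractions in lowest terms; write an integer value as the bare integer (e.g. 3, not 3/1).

step 1: merge (D,P) at d=1; branch lengths D→1/2, P→1/2; new cluster DP
  updated: d(C,DP)=15/2, d(DP,G)=9, d(DP,J)=6, d(DP,L)=12, d(DP,M)=5, d(DP,Q)=8
step 2: merge (G,J) at d=1; branch lengths G→1/2, J→1/2; new cluster GJ
  updated: d(C,GJ)=13, d(DP,GJ)=15/2, d(GJ,L)=21/2, d(GJ,M)=15/2, d(GJ,Q)=27/2
step 3: merge (L,M) at d=1; branch lengths L→1/2, M→1/2; new cluster LM
  updated: d(C,LM)=7, d(DP,LM)=17/2, d(GJ,LM)=9, d(LM,Q)=15
step 4: merge (C,LM) at d=7; branch lengths C→7/2, LM→3; new cluster CLM
  updated: d(CLM,DP)=49/6, d(CLM,GJ)=31/3, d(CLM,Q)=15
step 5: merge (DP,GJ) at d=15/2; branch lengths DP→13/4, GJ→13/4; new cluster DGJP
  updated: d(CLM,DGJP)=37/4, d(DGJP,Q)=43/4
step 6: merge (CLM,DGJP) at d=37/4; branch lengths CLM→9/8, DGJP→7/8; new cluster CDGJLMP
  updated: d(CDGJLMP,Q)=88/7
step 7: merge (CDGJLMP,Q) at d=88/7; branch lengths CDGJLMP→93/56, Q→44/7; new cluster CDGJLMPQ
final tree: (((C:7/2,(L:1/2,M:1/2):3):9/8,((D:1/2,P:1/2):13/4,(G:1/2,J:1/2):13/4):7/8):93/56,Q:44/7)
total length: 1453/56

1/2,1/2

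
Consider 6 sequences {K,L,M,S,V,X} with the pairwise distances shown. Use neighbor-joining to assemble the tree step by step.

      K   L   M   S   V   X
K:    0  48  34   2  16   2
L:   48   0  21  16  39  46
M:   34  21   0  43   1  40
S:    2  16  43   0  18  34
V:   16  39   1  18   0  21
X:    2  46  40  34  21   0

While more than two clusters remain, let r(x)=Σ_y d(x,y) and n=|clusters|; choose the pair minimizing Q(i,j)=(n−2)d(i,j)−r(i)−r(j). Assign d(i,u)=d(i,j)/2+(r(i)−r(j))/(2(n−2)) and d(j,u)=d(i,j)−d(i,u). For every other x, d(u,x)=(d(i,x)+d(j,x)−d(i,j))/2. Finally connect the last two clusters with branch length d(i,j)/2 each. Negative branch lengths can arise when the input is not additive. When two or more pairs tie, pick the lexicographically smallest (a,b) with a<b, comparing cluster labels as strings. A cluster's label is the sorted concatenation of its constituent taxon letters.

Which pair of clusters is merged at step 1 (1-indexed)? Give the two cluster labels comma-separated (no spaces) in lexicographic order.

K,X

iteration 1: select K,X (d=2, Q=-237); attach at lengths (-33/8, 49/8); label the merged cluster KX
  updated: d(KX,L)=46, d(KX,M)=36, d(KX,S)=17, d(KX,V)=35/2
iteration 2: select M,V (d=1, Q=-347/2); attach at lengths (19/4, -15/4); label the merged cluster MV
  updated: d(KX,MV)=105/4, d(L,MV)=59/2, d(MV,S)=30
iteration 3: select KX,MV (d=105/4, Q=-245/2); attach at lengths (14, 49/4); label the merged cluster KMVX
  updated: d(KMVX,L)=197/8, d(KMVX,S)=83/8
iteration 4: select KMVX,L (d=197/8, Q=-51); attach at lengths (19/2, 121/8); label the merged cluster KLMVX
  updated: d(KLMVX,S)=7/8
iteration 5: select KLMVX,S (d=7/8); attach at lengths (7/16, 7/16); label the merged cluster KLMSVX
final tree: ((((K:-33/8,X:49/8):14,(M:19/4,V:-15/4):49/4):19/2,L:121/8):7/16,S:7/16)
total length: 219/4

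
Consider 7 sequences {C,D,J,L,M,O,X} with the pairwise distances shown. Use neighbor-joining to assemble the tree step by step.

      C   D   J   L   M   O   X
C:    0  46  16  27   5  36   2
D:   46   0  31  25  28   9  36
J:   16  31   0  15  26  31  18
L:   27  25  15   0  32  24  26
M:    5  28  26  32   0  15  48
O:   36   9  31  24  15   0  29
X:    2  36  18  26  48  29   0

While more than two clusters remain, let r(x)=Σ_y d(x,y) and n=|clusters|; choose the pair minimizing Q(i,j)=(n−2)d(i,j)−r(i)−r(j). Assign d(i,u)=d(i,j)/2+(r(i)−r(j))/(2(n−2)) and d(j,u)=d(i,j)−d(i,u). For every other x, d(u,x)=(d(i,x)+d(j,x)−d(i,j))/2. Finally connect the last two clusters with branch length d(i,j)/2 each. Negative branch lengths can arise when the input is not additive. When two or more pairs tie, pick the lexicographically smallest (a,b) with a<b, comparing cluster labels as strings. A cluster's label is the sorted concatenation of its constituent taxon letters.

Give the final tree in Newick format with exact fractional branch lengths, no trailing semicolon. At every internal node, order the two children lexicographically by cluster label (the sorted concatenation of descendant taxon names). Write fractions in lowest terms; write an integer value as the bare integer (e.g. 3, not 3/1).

step 1: merge (C,X) at d=2, Q=-281; branch lengths C→-17/10, X→37/10; new cluster CX
  updated: d(CX,D)=40, d(CX,J)=16, d(CX,L)=51/2, d(CX,M)=51/2, d(CX,O)=63/2
step 2: merge (D,O) at d=9, Q=-415/2; branch lengths D→117/16, O→27/16; new cluster DO
  updated: d(CX,DO)=125/4, d(DO,J)=53/2, d(DO,L)=20, d(DO,M)=17
step 3: merge (DO,M) at d=17, Q=-577/4; branch lengths DO→181/24, M→227/24; new cluster DMO
  updated: d(CX,DMO)=159/8, d(DMO,J)=71/4, d(DMO,L)=35/2
step 4: merge (CX,J) at d=16, Q=-625/8; branch lengths CX→357/32, J→155/32; new cluster CJX
  updated: d(CJX,DMO)=173/16, d(CJX,L)=49/4
step 5: merge (CJX,DMO) at d=173/16, Q=-649/16; branch lengths CJX→89/32, DMO→257/32; new cluster CDJMOX
  updated: d(CDJMOX,L)=303/32
step 6: merge (CDJMOX,L) at d=303/32; branch lengths CDJMOX→303/64, L→303/64; new cluster CDJLMOX
final tree: ((((C:-17/10,X:37/10):357/32,J:155/32):89/32,((D:117/16,O:27/16):181/24,M:227/24):257/32):303/64,L:303/64)
total length: 2057/32

((((C:-17/10,X:37/10):357/32,J:155/32):89/32,((D:117/16,O:27/16):181/24,M:227/24):257/32):303/64,L:303/64)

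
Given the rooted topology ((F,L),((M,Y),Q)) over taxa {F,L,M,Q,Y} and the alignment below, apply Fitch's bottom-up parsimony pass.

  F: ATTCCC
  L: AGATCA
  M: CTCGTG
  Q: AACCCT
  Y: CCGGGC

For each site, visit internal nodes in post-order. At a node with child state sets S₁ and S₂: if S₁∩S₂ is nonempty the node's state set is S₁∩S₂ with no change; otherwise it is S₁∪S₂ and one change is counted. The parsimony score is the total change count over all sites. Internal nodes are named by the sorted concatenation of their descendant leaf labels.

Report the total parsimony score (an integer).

[col 0] FL: children F:{A}, L:{A} ∩→ {A}; cost 0
[col 0] MY: children M:{C}, Y:{C} ∩→ {C}; cost 0
[col 0] MQY: children MY:{C}, Q:{A} ∪→ {A,C}; cost 1
[col 0] FLMQY: children FL:{A}, MQY:{A,C} ∩→ {A}; cost 0
[col 1] FL: children F:{T}, L:{G} ∪→ {G,T}; cost 1
[col 1] MY: children M:{T}, Y:{C} ∪→ {C,T}; cost 1
[col 1] MQY: children MY:{C,T}, Q:{A} ∪→ {A,C,T}; cost 1
[col 1] FLMQY: children FL:{G,T}, MQY:{A,C,T} ∩→ {T}; cost 0
[col 2] FL: children F:{T}, L:{A} ∪→ {A,T}; cost 1
[col 2] MY: children M:{C}, Y:{G} ∪→ {C,G}; cost 1
[col 2] MQY: children MY:{C,G}, Q:{C} ∩→ {C}; cost 0
[col 2] FLMQY: children FL:{A,T}, MQY:{C} ∪→ {A,C,T}; cost 1
[col 3] FL: children F:{C}, L:{T} ∪→ {C,T}; cost 1
[col 3] MY: children M:{G}, Y:{G} ∩→ {G}; cost 0
[col 3] MQY: children MY:{G}, Q:{C} ∪→ {C,G}; cost 1
[col 3] FLMQY: children FL:{C,T}, MQY:{C,G} ∩→ {C}; cost 0
[col 4] FL: children F:{C}, L:{C} ∩→ {C}; cost 0
[col 4] MY: children M:{T}, Y:{G} ∪→ {G,T}; cost 1
[col 4] MQY: children MY:{G,T}, Q:{C} ∪→ {C,G,T}; cost 1
[col 4] FLMQY: children FL:{C}, MQY:{C,G,T} ∩→ {C}; cost 0
[col 5] FL: children F:{C}, L:{A} ∪→ {A,C}; cost 1
[col 5] MY: children M:{G}, Y:{C} ∪→ {C,G}; cost 1
[col 5] MQY: children MY:{C,G}, Q:{T} ∪→ {C,G,T}; cost 1
[col 5] FLMQY: children FL:{A,C}, MQY:{C,G,T} ∩→ {C}; cost 0
per-site changes: [1, 3, 3, 2, 2, 3]; total = 14

14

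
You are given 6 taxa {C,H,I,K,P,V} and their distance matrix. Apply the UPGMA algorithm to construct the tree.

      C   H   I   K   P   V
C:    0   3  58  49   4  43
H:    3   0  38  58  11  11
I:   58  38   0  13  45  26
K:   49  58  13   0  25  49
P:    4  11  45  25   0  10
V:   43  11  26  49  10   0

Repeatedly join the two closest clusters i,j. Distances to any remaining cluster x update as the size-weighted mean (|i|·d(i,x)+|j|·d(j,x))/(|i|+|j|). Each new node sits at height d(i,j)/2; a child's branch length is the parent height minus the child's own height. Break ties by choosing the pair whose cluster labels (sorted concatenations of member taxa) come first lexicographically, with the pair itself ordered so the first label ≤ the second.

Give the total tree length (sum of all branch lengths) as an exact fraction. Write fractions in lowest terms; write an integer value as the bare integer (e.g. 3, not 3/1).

step 1: merge (C,H) at d=3; branch lengths C→3/2, H→3/2; new cluster CH
  updated: d(CH,I)=48, d(CH,K)=107/2, d(CH,P)=15/2, d(CH,V)=27
step 2: merge (CH,P) at d=15/2; branch lengths CH→9/4, P→15/4; new cluster CHP
  updated: d(CHP,I)=47, d(CHP,K)=44, d(CHP,V)=64/3
step 3: merge (I,K) at d=13; branch lengths I→13/2, K→13/2; new cluster IK
  updated: d(CHP,IK)=91/2, d(IK,V)=75/2
step 4: merge (CHP,V) at d=64/3; branch lengths CHP→83/12, V→32/3; new cluster CHPV
  updated: d(CHPV,IK)=87/2
step 5: merge (CHPV,IK) at d=87/2; branch lengths CHPV→133/12, IK→61/4; new cluster CHIKPV
final tree: ((((C:3/2,H:3/2):9/4,P:15/4):83/12,V:32/3):133/12,(I:13/2,K:13/2):61/4)
total length: 791/12

791/12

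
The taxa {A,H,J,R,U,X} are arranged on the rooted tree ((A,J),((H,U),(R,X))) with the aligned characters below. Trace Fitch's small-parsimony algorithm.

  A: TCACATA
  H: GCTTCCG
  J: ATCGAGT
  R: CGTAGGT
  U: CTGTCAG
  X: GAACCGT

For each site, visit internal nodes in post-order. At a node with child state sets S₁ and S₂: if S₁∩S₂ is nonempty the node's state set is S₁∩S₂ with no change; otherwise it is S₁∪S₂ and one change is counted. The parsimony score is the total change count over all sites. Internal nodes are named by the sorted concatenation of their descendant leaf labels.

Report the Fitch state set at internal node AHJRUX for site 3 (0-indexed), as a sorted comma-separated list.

site 0, node AJ: A={T} ∪ J={A} → {A,T} (+1)
site 0, node HU: H={G} ∪ U={C} → {C,G} (+1)
site 0, node RX: R={C} ∪ X={G} → {C,G} (+1)
site 0, node HRUX: HU={C,G} ∩ RX={C,G} → {C,G} (+0)
site 0, node AHJRUX: AJ={A,T} ∪ HRUX={C,G} → {A,C,G,T} (+1)
site 1, node AJ: A={C} ∪ J={T} → {C,T} (+1)
site 1, node HU: H={C} ∪ U={T} → {C,T} (+1)
site 1, node RX: R={G} ∪ X={A} → {A,G} (+1)
site 1, node HRUX: HU={C,T} ∪ RX={A,G} → {A,C,G,T} (+1)
site 1, node AHJRUX: AJ={C,T} ∩ HRUX={A,C,G,T} → {C,T} (+0)
site 2, node AJ: A={A} ∪ J={C} → {A,C} (+1)
site 2, node HU: H={T} ∪ U={G} → {G,T} (+1)
site 2, node RX: R={T} ∪ X={A} → {A,T} (+1)
site 2, node HRUX: HU={G,T} ∩ RX={A,T} → {T} (+0)
site 2, node AHJRUX: AJ={A,C} ∪ HRUX={T} → {A,C,T} (+1)
site 3, node AJ: A={C} ∪ J={G} → {C,G} (+1)
site 3, node HU: H={T} ∩ U={T} → {T} (+0)
site 3, node RX: R={A} ∪ X={C} → {A,C} (+1)
site 3, node HRUX: HU={T} ∪ RX={A,C} → {A,C,T} (+1)
site 3, node AHJRUX: AJ={C,G} ∩ HRUX={A,C,T} → {C} (+0)
site 4, node AJ: A={A} ∩ J={A} → {A} (+0)
site 4, node HU: H={C} ∩ U={C} → {C} (+0)
site 4, node RX: R={G} ∪ X={C} → {C,G} (+1)
site 4, node HRUX: HU={C} ∩ RX={C,G} → {C} (+0)
site 4, node AHJRUX: AJ={A} ∪ HRUX={C} → {A,C} (+1)
site 5, node AJ: A={T} ∪ J={G} → {G,T} (+1)
site 5, node HU: H={C} ∪ U={A} → {A,C} (+1)
site 5, node RX: R={G} ∩ X={G} → {G} (+0)
site 5, node HRUX: HU={A,C} ∪ RX={G} → {A,C,G} (+1)
site 5, node AHJRUX: AJ={G,T} ∩ HRUX={A,C,G} → {G} (+0)
site 6, node AJ: A={A} ∪ J={T} → {A,T} (+1)
site 6, node HU: H={G} ∩ U={G} → {G} (+0)
site 6, node RX: R={T} ∩ X={T} → {T} (+0)
site 6, node HRUX: HU={G} ∪ RX={T} → {G,T} (+1)
site 6, node AHJRUX: AJ={A,T} ∩ HRUX={G,T} → {T} (+0)
per-site changes: [4, 4, 4, 3, 2, 3, 2]; total = 22

C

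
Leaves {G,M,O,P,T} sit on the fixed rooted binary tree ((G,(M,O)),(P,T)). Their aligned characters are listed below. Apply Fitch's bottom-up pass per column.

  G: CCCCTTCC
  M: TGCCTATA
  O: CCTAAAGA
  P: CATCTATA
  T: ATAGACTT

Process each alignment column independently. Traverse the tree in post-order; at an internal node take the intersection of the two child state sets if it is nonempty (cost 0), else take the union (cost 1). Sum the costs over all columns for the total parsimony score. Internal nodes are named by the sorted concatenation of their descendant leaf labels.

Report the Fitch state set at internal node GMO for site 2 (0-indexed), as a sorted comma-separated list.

[col 0] MO: children M:{T}, O:{C} ∪→ {C,T}; cost 1
[col 0] GMO: children G:{C}, MO:{C,T} ∩→ {C}; cost 0
[col 0] PT: children P:{C}, T:{A} ∪→ {A,C}; cost 1
[col 0] GMOPT: children GMO:{C}, PT:{A,C} ∩→ {C}; cost 0
[col 1] MO: children M:{G}, O:{C} ∪→ {C,G}; cost 1
[col 1] GMO: children G:{C}, MO:{C,G} ∩→ {C}; cost 0
[col 1] PT: children P:{A}, T:{T} ∪→ {A,T}; cost 1
[col 1] GMOPT: children GMO:{C}, PT:{A,T} ∪→ {A,C,T}; cost 1
[col 2] MO: children M:{C}, O:{T} ∪→ {C,T}; cost 1
[col 2] GMO: children G:{C}, MO:{C,T} ∩→ {C}; cost 0
[col 2] PT: children P:{T}, T:{A} ∪→ {A,T}; cost 1
[col 2] GMOPT: children GMO:{C}, PT:{A,T} ∪→ {A,C,T}; cost 1
[col 3] MO: children M:{C}, O:{A} ∪→ {A,C}; cost 1
[col 3] GMO: children G:{C}, MO:{A,C} ∩→ {C}; cost 0
[col 3] PT: children P:{C}, T:{G} ∪→ {C,G}; cost 1
[col 3] GMOPT: children GMO:{C}, PT:{C,G} ∩→ {C}; cost 0
[col 4] MO: children M:{T}, O:{A} ∪→ {A,T}; cost 1
[col 4] GMO: children G:{T}, MO:{A,T} ∩→ {T}; cost 0
[col 4] PT: children P:{T}, T:{A} ∪→ {A,T}; cost 1
[col 4] GMOPT: children GMO:{T}, PT:{A,T} ∩→ {T}; cost 0
[col 5] MO: children M:{A}, O:{A} ∩→ {A}; cost 0
[col 5] GMO: children G:{T}, MO:{A} ∪→ {A,T}; cost 1
[col 5] PT: children P:{A}, T:{C} ∪→ {A,C}; cost 1
[col 5] GMOPT: children GMO:{A,T}, PT:{A,C} ∩→ {A}; cost 0
[col 6] MO: children M:{T}, O:{G} ∪→ {G,T}; cost 1
[col 6] GMO: children G:{C}, MO:{G,T} ∪→ {C,G,T}; cost 1
[col 6] PT: children P:{T}, T:{T} ∩→ {T}; cost 0
[col 6] GMOPT: children GMO:{C,G,T}, PT:{T} ∩→ {T}; cost 0
[col 7] MO: children M:{A}, O:{A} ∩→ {A}; cost 0
[col 7] GMO: children G:{C}, MO:{A} ∪→ {A,C}; cost 1
[col 7] PT: children P:{A}, T:{T} ∪→ {A,T}; cost 1
[col 7] GMOPT: children GMO:{A,C}, PT:{A,T} ∩→ {A}; cost 0
per-site changes: [2, 3, 3, 2, 2, 2, 2, 2]; total = 18

C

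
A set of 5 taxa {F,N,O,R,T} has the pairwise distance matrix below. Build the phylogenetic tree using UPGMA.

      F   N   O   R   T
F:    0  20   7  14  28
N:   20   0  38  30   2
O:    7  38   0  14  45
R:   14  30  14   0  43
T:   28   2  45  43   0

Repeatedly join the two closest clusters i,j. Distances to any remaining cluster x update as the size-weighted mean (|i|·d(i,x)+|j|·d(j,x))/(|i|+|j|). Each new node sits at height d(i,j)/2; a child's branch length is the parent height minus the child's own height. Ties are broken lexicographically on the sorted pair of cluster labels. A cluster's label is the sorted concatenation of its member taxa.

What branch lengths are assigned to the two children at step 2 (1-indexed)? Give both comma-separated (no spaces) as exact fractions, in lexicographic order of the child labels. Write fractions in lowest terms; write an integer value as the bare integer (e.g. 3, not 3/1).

7/2,7/2

1. join N+T (d=2) ⇒ NT; edges |N|=1, |T|=1
  updated: d(F,NT)=24, d(NT,O)=83/2, d(NT,R)=73/2
2. join F+O (d=7) ⇒ FO; edges |F|=7/2, |O|=7/2
  updated: d(FO,NT)=131/4, d(FO,R)=14
3. join FO+R (d=14) ⇒ FOR; edges |FO|=7/2, |R|=7
  updated: d(FOR,NT)=34
4. join FOR+NT (d=34) ⇒ FNORT; edges |FOR|=10, |NT|=16
final tree: (((F:7/2,O:7/2):7/2,R:7):10,(N:1,T:1):16)
total length: 91/2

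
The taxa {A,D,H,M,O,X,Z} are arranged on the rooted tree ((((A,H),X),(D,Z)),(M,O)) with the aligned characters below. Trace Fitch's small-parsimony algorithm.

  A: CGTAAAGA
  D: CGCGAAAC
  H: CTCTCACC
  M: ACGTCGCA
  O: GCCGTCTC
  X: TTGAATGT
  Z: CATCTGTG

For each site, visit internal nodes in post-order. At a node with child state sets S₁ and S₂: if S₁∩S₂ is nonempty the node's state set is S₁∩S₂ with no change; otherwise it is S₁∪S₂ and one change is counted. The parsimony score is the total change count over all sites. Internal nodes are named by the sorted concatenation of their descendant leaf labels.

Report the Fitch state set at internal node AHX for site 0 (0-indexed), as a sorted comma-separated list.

AH@0: {C} ∩ {C} = {C} (intersection, +0)
AHX@0: {C} ∪ {T} = {C,T} (union, +1)
DZ@0: {C} ∩ {C} = {C} (intersection, +0)
ADHXZ@0: {C,T} ∩ {C} = {C} (intersection, +0)
MO@0: {A} ∪ {G} = {A,G} (union, +1)
ADHMOXZ@0: {C} ∪ {A,G} = {A,C,G} (union, +1)
AH@1: {G} ∪ {T} = {G,T} (union, +1)
AHX@1: {G,T} ∩ {T} = {T} (intersection, +0)
DZ@1: {G} ∪ {A} = {A,G} (union, +1)
ADHXZ@1: {T} ∪ {A,G} = {A,G,T} (union, +1)
MO@1: {C} ∩ {C} = {C} (intersection, +0)
ADHMOXZ@1: {A,G,T} ∪ {C} = {A,C,G,T} (union, +1)
AH@2: {T} ∪ {C} = {C,T} (union, +1)
AHX@2: {C,T} ∪ {G} = {C,G,T} (union, +1)
DZ@2: {C} ∪ {T} = {C,T} (union, +1)
ADHXZ@2: {C,G,T} ∩ {C,T} = {C,T} (intersection, +0)
MO@2: {G} ∪ {C} = {C,G} (union, +1)
ADHMOXZ@2: {C,T} ∩ {C,G} = {C} (intersection, +0)
AH@3: {A} ∪ {T} = {A,T} (union, +1)
AHX@3: {A,T} ∩ {A} = {A} (intersection, +0)
DZ@3: {G} ∪ {C} = {C,G} (union, +1)
ADHXZ@3: {A} ∪ {C,G} = {A,C,G} (union, +1)
MO@3: {T} ∪ {G} = {G,T} (union, +1)
ADHMOXZ@3: {A,C,G} ∩ {G,T} = {G} (intersection, +0)
AH@4: {A} ∪ {C} = {A,C} (union, +1)
AHX@4: {A,C} ∩ {A} = {A} (intersection, +0)
DZ@4: {A} ∪ {T} = {A,T} (union, +1)
ADHXZ@4: {A} ∩ {A,T} = {A} (intersection, +0)
MO@4: {C} ∪ {T} = {C,T} (union, +1)
ADHMOXZ@4: {A} ∪ {C,T} = {A,C,T} (union, +1)
AH@5: {A} ∩ {A} = {A} (intersection, +0)
AHX@5: {A} ∪ {T} = {A,T} (union, +1)
DZ@5: {A} ∪ {G} = {A,G} (union, +1)
ADHXZ@5: {A,T} ∩ {A,G} = {A} (intersection, +0)
MO@5: {G} ∪ {C} = {C,G} (union, +1)
ADHMOXZ@5: {A} ∪ {C,G} = {A,C,G} (union, +1)
AH@6: {G} ∪ {C} = {C,G} (union, +1)
AHX@6: {C,G} ∩ {G} = {G} (intersection, +0)
DZ@6: {A} ∪ {T} = {A,T} (union, +1)
ADHXZ@6: {G} ∪ {A,T} = {A,G,T} (union, +1)
MO@6: {C} ∪ {T} = {C,T} (union, +1)
ADHMOXZ@6: {A,G,T} ∩ {C,T} = {T} (intersection, +0)
AH@7: {A} ∪ {C} = {A,C} (union, +1)
AHX@7: {A,C} ∪ {T} = {A,C,T} (union, +1)
DZ@7: {C} ∪ {G} = {C,G} (union, +1)
ADHXZ@7: {A,C,T} ∩ {C,G} = {C} (intersection, +0)
MO@7: {A} ∪ {C} = {A,C} (union, +1)
ADHMOXZ@7: {C} ∩ {A,C} = {C} (intersection, +0)
per-site changes: [3, 4, 4, 4, 4, 4, 4, 4]; total = 31

C,T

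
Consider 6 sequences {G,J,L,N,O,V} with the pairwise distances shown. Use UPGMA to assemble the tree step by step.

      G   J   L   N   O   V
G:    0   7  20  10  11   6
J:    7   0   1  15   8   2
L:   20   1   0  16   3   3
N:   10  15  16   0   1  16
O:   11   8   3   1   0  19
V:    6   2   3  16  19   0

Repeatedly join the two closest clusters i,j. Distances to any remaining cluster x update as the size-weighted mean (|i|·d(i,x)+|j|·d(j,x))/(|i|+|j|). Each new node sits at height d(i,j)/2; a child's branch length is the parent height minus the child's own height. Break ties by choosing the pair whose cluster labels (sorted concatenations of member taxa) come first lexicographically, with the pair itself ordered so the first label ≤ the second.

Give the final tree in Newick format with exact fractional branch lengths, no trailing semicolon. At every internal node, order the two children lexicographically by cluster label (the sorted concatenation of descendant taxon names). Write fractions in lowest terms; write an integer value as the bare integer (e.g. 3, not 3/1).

((G:21/4,(N:1/2,O:1/2):19/4):31/36,((J:1/2,L:1/2):3/4,V:5/4):175/36)

1. join J+L (d=1) ⇒ JL; edges |J|=1/2, |L|=1/2
  updated: d(G,JL)=27/2, d(JL,N)=31/2, d(JL,O)=11/2, d(JL,V)=5/2
2. join N+O (d=1) ⇒ NO; edges |N|=1/2, |O|=1/2
  updated: d(G,NO)=21/2, d(JL,NO)=21/2, d(NO,V)=35/2
3. join JL+V (d=5/2) ⇒ JLV; edges |JL|=3/4, |V|=5/4
  updated: d(G,JLV)=11, d(JLV,NO)=77/6
4. join G+NO (d=21/2) ⇒ GNO; edges |G|=21/4, |NO|=19/4
  updated: d(GNO,JLV)=110/9
5. join GNO+JLV (d=110/9) ⇒ GJLNOV; edges |GNO|=31/36, |JLV|=175/36
final tree: ((G:21/4,(N:1/2,O:1/2):19/4):31/36,((J:1/2,L:1/2):3/4,V:5/4):175/36)
total length: 355/18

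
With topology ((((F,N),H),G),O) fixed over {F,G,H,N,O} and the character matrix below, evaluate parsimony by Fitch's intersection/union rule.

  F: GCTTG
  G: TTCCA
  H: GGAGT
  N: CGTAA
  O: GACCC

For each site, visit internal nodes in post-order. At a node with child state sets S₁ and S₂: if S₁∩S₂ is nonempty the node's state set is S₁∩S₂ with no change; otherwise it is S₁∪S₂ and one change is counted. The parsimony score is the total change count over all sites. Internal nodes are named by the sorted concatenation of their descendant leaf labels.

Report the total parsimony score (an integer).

13

site 0, node FN: F={G} ∪ N={C} → {C,G} (+1)
site 0, node FHN: FN={C,G} ∩ H={G} → {G} (+0)
site 0, node FGHN: FHN={G} ∪ G={T} → {G,T} (+1)
site 0, node FGHNO: FGHN={G,T} ∩ O={G} → {G} (+0)
site 1, node FN: F={C} ∪ N={G} → {C,G} (+1)
site 1, node FHN: FN={C,G} ∩ H={G} → {G} (+0)
site 1, node FGHN: FHN={G} ∪ G={T} → {G,T} (+1)
site 1, node FGHNO: FGHN={G,T} ∪ O={A} → {A,G,T} (+1)
site 2, node FN: F={T} ∩ N={T} → {T} (+0)
site 2, node FHN: FN={T} ∪ H={A} → {A,T} (+1)
site 2, node FGHN: FHN={A,T} ∪ G={C} → {A,C,T} (+1)
site 2, node FGHNO: FGHN={A,C,T} ∩ O={C} → {C} (+0)
site 3, node FN: F={T} ∪ N={A} → {A,T} (+1)
site 3, node FHN: FN={A,T} ∪ H={G} → {A,G,T} (+1)
site 3, node FGHN: FHN={A,G,T} ∪ G={C} → {A,C,G,T} (+1)
site 3, node FGHNO: FGHN={A,C,G,T} ∩ O={C} → {C} (+0)
site 4, node FN: F={G} ∪ N={A} → {A,G} (+1)
site 4, node FHN: FN={A,G} ∪ H={T} → {A,G,T} (+1)
site 4, node FGHN: FHN={A,G,T} ∩ G={A} → {A} (+0)
site 4, node FGHNO: FGHN={A} ∪ O={C} → {A,C} (+1)
per-site changes: [2, 3, 2, 3, 3]; total = 13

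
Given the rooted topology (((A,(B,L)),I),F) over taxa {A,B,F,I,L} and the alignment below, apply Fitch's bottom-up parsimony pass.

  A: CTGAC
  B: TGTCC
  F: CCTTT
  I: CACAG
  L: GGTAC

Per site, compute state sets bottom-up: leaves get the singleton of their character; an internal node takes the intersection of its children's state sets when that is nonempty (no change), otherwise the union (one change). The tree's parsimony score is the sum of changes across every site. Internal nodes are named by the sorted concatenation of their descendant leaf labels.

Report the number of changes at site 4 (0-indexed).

2

site 0, node BL: B={T} ∪ L={G} → {G,T} (+1)
site 0, node ABL: A={C} ∪ BL={G,T} → {C,G,T} (+1)
site 0, node ABIL: ABL={C,G,T} ∩ I={C} → {C} (+0)
site 0, node ABFIL: ABIL={C} ∩ F={C} → {C} (+0)
site 1, node BL: B={G} ∩ L={G} → {G} (+0)
site 1, node ABL: A={T} ∪ BL={G} → {G,T} (+1)
site 1, node ABIL: ABL={G,T} ∪ I={A} → {A,G,T} (+1)
site 1, node ABFIL: ABIL={A,G,T} ∪ F={C} → {A,C,G,T} (+1)
site 2, node BL: B={T} ∩ L={T} → {T} (+0)
site 2, node ABL: A={G} ∪ BL={T} → {G,T} (+1)
site 2, node ABIL: ABL={G,T} ∪ I={C} → {C,G,T} (+1)
site 2, node ABFIL: ABIL={C,G,T} ∩ F={T} → {T} (+0)
site 3, node BL: B={C} ∪ L={A} → {A,C} (+1)
site 3, node ABL: A={A} ∩ BL={A,C} → {A} (+0)
site 3, node ABIL: ABL={A} ∩ I={A} → {A} (+0)
site 3, node ABFIL: ABIL={A} ∪ F={T} → {A,T} (+1)
site 4, node BL: B={C} ∩ L={C} → {C} (+0)
site 4, node ABL: A={C} ∩ BL={C} → {C} (+0)
site 4, node ABIL: ABL={C} ∪ I={G} → {C,G} (+1)
site 4, node ABFIL: ABIL={C,G} ∪ F={T} → {C,G,T} (+1)
per-site changes: [2, 3, 2, 2, 2]; total = 11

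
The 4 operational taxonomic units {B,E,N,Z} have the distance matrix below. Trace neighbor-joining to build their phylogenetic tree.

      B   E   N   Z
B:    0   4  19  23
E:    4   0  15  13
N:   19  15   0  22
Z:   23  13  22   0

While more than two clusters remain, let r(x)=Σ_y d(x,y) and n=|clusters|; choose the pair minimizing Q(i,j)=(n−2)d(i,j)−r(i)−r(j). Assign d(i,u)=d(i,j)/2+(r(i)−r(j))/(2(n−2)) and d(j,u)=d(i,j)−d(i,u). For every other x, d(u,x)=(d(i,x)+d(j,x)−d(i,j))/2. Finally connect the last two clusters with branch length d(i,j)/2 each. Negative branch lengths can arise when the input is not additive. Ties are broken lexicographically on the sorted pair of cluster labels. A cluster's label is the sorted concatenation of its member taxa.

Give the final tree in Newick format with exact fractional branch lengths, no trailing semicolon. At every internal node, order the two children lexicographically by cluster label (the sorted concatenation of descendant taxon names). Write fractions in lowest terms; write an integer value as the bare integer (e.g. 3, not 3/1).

step 1: merge (B,E) at d=4, Q=-70; branch lengths B→11/2, E→-3/2; new cluster BE
  updated: d(BE,N)=15, d(BE,Z)=16
step 2: merge (BE,N) at d=15, Q=-53; branch lengths BE→9/2, N→21/2; new cluster BEN
  updated: d(BEN,Z)=23/2
step 3: merge (BEN,Z) at d=23/2; branch lengths BEN→23/4, Z→23/4; new cluster BENZ
final tree: (((B:11/2,E:-3/2):9/2,N:21/2):23/4,Z:23/4)
total length: 61/2

(((B:11/2,E:-3/2):9/2,N:21/2):23/4,Z:23/4)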